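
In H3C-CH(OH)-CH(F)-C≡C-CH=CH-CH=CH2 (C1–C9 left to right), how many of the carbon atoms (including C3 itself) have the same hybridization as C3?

3

C3 is sp3 (only σ bonds).
C1: sp3 ✓
C2: sp3 ✓
C3: sp3 ✓
C4: sp
C5: sp
C6: sp2
C7: sp2
C8: sp2
C9: sp2
3 carbons are sp3.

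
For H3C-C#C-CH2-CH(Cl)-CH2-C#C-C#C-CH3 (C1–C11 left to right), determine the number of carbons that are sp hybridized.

C1: sp3
C2: sp ✓
C3: sp ✓
C4: sp3
C5: sp3
C6: sp3
C7: sp ✓
C8: sp ✓
C9: sp ✓
C10: sp ✓
C11: sp3
C2, C3, C7, C8, C9, C10 → 6 sp carbons.

6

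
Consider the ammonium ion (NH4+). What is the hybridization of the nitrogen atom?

Four σ bonds, no lone pair → sp3, tetrahedral.

sp³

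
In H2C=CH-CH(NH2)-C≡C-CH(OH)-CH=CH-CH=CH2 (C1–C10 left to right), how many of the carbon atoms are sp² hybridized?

C1: sp2 ✓
C2: sp2 ✓
C3: sp3
C4: sp
C5: sp
C6: sp3
C7: sp2 ✓
C8: sp2 ✓
C9: sp2 ✓
C10: sp2 ✓
C1, C2, C7, C8, C9, C10 → 6 sp2 carbons.

6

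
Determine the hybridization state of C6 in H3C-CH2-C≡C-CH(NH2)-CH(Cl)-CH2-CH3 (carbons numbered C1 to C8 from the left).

C6: 4 σ bonds — 4 electron domains, sp3.

sp3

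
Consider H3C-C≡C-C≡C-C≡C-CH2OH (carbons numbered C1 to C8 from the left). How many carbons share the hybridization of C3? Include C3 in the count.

C3 is sp (two π bonds).
C1: sp3
C2: sp ✓
C3: sp ✓
C4: sp ✓
C5: sp ✓
C6: sp ✓
C7: sp ✓
C8: sp3
6 carbons are sp.

6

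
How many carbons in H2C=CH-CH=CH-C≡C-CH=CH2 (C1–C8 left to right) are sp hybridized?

C1: sp2
C2: sp2
C3: sp2
C4: sp2
C5: sp ✓
C6: sp ✓
C7: sp2
C8: sp2
C5, C6 → 2 sp carbons.

2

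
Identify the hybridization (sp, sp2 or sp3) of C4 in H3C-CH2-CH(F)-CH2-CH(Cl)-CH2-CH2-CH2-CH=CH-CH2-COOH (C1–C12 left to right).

sp³

C4 carries 4 σ bonds, giving a steric number of 4, so it is sp3.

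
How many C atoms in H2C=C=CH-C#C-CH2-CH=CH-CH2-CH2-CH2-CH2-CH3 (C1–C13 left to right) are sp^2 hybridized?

C1: sp2 ✓
C2: sp
C3: sp2 ✓
C4: sp
C5: sp
C6: sp3
C7: sp2 ✓
C8: sp2 ✓
C9: sp3
C10: sp3
C11: sp3
C12: sp3
C13: sp3
C1, C3, C7, C8 → 4 sp2 carbons.

4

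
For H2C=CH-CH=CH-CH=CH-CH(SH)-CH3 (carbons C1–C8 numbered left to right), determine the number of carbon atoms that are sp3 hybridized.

C1: sp2
C2: sp2
C3: sp2
C4: sp2
C5: sp2
C6: sp2
C7: sp3 ✓
C8: sp3 ✓
C7, C8 → 2 sp3 carbons.

2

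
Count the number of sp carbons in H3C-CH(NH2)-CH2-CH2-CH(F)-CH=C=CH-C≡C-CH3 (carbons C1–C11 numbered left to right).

3

C1: sp3
C2: sp3
C3: sp3
C4: sp3
C5: sp3
C6: sp2
C7: sp ✓
C8: sp2
C9: sp ✓
C10: sp ✓
C11: sp3
C7, C9, C10 → 3 sp carbons.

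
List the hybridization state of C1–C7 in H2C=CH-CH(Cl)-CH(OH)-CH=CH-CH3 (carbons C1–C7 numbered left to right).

C1 (3 σ bonds, plus one π bond) has steric number 3: sp2.
C2 — 3 σ bonds, plus one π bond. Steric number 3, so sp2.
C3 has 4 σ bonds: steric number 4 → sp3.
C4: 4 σ bonds — 4 electron domains, sp3.
C5 — 3 σ bonds, plus one π bond. Steric number 3, so sp2.
C6 (3 σ bonds, plus one π bond) has steric number 3: sp2.
C7: 4 σ bonds — 4 electron domains, sp3.

C1 sp2, C2 sp2, C3 sp3, C4 sp3, C5 sp2, C6 sp2, C7 sp3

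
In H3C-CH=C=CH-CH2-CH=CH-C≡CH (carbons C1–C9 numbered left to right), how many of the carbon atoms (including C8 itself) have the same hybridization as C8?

3

C8 is sp (two π bonds).
C1: sp3
C2: sp2
C3: sp ✓
C4: sp2
C5: sp3
C6: sp2
C7: sp2
C8: sp ✓
C9: sp ✓
3 carbons are sp.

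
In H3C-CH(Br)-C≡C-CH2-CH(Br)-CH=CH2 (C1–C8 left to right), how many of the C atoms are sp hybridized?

C1: sp3
C2: sp3
C3: sp ✓
C4: sp ✓
C5: sp3
C6: sp3
C7: sp2
C8: sp2
C3, C4 → 2 sp carbons.

2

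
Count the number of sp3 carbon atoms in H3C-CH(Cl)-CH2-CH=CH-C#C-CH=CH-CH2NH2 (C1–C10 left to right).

C1: sp3 ✓
C2: sp3 ✓
C3: sp3 ✓
C4: sp2
C5: sp2
C6: sp
C7: sp
C8: sp2
C9: sp2
C10: sp3 ✓
C1, C2, C3, C10 → 4 sp3 carbons.

4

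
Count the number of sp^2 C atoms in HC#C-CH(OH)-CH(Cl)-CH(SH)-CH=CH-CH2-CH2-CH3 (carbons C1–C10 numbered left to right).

C1: sp
C2: sp
C3: sp3
C4: sp3
C5: sp3
C6: sp2 ✓
C7: sp2 ✓
C8: sp3
C9: sp3
C10: sp3
C6, C7 → 2 sp2 carbons.

2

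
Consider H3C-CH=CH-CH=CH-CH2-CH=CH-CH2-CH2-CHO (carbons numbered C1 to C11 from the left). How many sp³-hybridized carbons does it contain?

4

C1: sp3 ✓
C2: sp2
C3: sp2
C4: sp2
C5: sp2
C6: sp3 ✓
C7: sp2
C8: sp2
C9: sp3 ✓
C10: sp3 ✓
C11: sp2
C1, C6, C9, C10 → 4 sp3 carbons.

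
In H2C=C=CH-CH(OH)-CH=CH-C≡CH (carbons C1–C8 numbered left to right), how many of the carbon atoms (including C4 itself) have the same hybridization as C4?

C4 is sp3 (only σ bonds).
C1: sp2
C2: sp
C3: sp2
C4: sp3 ✓
C5: sp2
C6: sp2
C7: sp
C8: sp
1 carbon is sp3.

1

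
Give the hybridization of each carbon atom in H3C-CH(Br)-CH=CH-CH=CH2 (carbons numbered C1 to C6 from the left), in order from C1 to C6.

C1 sp3, C2 sp3, C3 sp2, C4 sp2, C5 sp2, C6 sp2

C1: 4 σ bonds; 4 regions of electron density → sp3.
C2 (4 σ bonds) has steric number 4: sp3.
C3 is sp2: 3 σ bonds, plus one π bond, 3 electron-density regions.
C4 (3 σ bonds, plus one π bond) has steric number 3: sp2.
C5 (3 σ bonds, plus one π bond) has steric number 3: sp2.
C6: 3 σ bonds, plus one π bond — 3 electron domains, sp2.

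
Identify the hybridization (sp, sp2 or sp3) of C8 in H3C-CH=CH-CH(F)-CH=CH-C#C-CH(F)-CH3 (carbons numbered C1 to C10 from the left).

C8 — 2 σ bonds, plus two π bonds. Steric number 2, so sp.

sp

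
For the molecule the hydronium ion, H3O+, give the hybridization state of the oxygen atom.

Three σ bonds + one lone pair = steric number 4 → sp3.

sp3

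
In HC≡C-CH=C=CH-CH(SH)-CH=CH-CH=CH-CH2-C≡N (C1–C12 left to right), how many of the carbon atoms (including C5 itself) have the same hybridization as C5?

C5 is sp2 (one π bond).
C1: sp
C2: sp
C3: sp2 ✓
C4: sp
C5: sp2 ✓
C6: sp3
C7: sp2 ✓
C8: sp2 ✓
C9: sp2 ✓
C10: sp2 ✓
C11: sp3
C12: sp
6 carbons are sp2.

6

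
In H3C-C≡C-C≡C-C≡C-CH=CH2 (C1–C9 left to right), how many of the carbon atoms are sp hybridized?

6

C1: sp3
C2: sp ✓
C3: sp ✓
C4: sp ✓
C5: sp ✓
C6: sp ✓
C7: sp ✓
C8: sp2
C9: sp2
C2, C3, C4, C5, C6, C7 → 6 sp carbons.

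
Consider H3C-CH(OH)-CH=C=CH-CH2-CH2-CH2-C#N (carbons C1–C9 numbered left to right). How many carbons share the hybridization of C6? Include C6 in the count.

5

C6 is sp3 (only σ bonds).
C1: sp3 ✓
C2: sp3 ✓
C3: sp2
C4: sp
C5: sp2
C6: sp3 ✓
C7: sp3 ✓
C8: sp3 ✓
C9: sp
5 carbons are sp3.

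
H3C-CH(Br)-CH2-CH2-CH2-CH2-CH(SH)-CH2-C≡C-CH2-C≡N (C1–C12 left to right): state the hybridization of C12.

C12 carries 2 σ bonds, plus two π bonds, giving a steric number of 2, so it is sp.

sp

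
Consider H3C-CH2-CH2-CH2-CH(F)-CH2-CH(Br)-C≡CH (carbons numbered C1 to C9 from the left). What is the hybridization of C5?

sp3

C5 is sp3: 4 σ bonds, 4 electron-density regions.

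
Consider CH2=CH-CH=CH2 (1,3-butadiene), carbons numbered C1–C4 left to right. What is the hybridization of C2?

C2 (3 σ bonds, plus one π bond) has steric number 3: sp2.

sp²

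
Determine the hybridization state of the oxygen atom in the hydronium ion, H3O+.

sp3

Three σ bonds + one lone pair = steric number 4 → sp3.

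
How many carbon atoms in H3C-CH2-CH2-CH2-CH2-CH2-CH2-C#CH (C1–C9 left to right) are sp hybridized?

C1: sp3
C2: sp3
C3: sp3
C4: sp3
C5: sp3
C6: sp3
C7: sp3
C8: sp ✓
C9: sp ✓
C8, C9 → 2 sp carbons.

2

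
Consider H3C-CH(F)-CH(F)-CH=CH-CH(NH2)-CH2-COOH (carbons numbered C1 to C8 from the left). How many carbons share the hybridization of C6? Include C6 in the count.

C6 is sp3 (only σ bonds).
C1: sp3 ✓
C2: sp3 ✓
C3: sp3 ✓
C4: sp2
C5: sp2
C6: sp3 ✓
C7: sp3 ✓
C8: sp2
5 carbons are sp3.

5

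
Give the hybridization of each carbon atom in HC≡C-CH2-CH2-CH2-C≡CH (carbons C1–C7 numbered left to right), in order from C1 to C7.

C1 sp, C2 sp, C3 sp3, C4 sp3, C5 sp3, C6 sp, C7 sp

C1 (2 σ bonds, plus two π bonds) has steric number 2: sp.
C2 (2 σ bonds, plus two π bonds) has steric number 2: sp.
C3 has 4 σ bonds: steric number 4 → sp3.
C4: 4 σ bonds — 4 electron domains, sp3.
C5: 4 σ bonds; 4 regions of electron density → sp3.
C6 — 2 σ bonds, plus two π bonds. Steric number 2, so sp.
C7 — 2 σ bonds, plus two π bonds. Steric number 2, so sp.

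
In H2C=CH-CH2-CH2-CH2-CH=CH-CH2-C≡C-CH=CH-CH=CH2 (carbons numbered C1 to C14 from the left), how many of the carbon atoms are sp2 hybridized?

8

C1: sp2 ✓
C2: sp2 ✓
C3: sp3
C4: sp3
C5: sp3
C6: sp2 ✓
C7: sp2 ✓
C8: sp3
C9: sp
C10: sp
C11: sp2 ✓
C12: sp2 ✓
C13: sp2 ✓
C14: sp2 ✓
C1, C2, C6, C7, C11, C12, C13, C14 → 8 sp2 carbons.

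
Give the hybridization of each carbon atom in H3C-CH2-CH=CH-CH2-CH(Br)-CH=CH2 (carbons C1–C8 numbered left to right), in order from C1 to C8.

C1 sp3, C2 sp3, C3 sp2, C4 sp2, C5 sp3, C6 sp3, C7 sp2, C8 sp2

C1: 4 σ bonds — 4 electron domains, sp3.
C2 has 4 σ bonds: steric number 4 → sp3.
C3 is sp2: 3 σ bonds, plus one π bond, 3 electron-density regions.
C4 — 3 σ bonds, plus one π bond. Steric number 3, so sp2.
C5 — 4 σ bonds. Steric number 4, so sp3.
C6 is sp3: 4 σ bonds, 4 electron-density regions.
C7 carries 3 σ bonds, plus one π bond, giving a steric number of 3, so it is sp2.
C8 — 3 σ bonds, plus one π bond. Steric number 3, so sp2.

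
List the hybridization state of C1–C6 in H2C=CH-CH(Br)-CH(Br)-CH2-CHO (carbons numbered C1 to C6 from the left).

C1 sp2, C2 sp2, C3 sp3, C4 sp3, C5 sp3, C6 sp2

C1 carries 3 σ bonds, plus one π bond, giving a steric number of 3, so it is sp2.
C2: 3 σ bonds, plus one π bond; 3 regions of electron density → sp2.
C3 (4 σ bonds) has steric number 4: sp3.
C4: 4 σ bonds; 4 regions of electron density → sp3.
C5 — 4 σ bonds. Steric number 4, so sp3.
C6 (3 σ bonds, plus one π bond) has steric number 3: sp2.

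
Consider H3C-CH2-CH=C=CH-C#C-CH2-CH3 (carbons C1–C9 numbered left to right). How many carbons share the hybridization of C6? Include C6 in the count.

C6 is sp (two π bonds).
C1: sp3
C2: sp3
C3: sp2
C4: sp ✓
C5: sp2
C6: sp ✓
C7: sp ✓
C8: sp3
C9: sp3
3 carbons are sp.

3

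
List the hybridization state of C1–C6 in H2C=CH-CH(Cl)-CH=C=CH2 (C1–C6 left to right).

C1 sp2, C2 sp2, C3 sp3, C4 sp2, C5 sp, C6 sp2

C1: 3 σ bonds, plus one π bond — 3 electron domains, sp2.
C2 — 3 σ bonds, plus one π bond. Steric number 3, so sp2.
C3: 4 σ bonds; 4 regions of electron density → sp3.
C4 carries 3 σ bonds, plus one π bond, giving a steric number of 3, so it is sp2.
C5 carries 2 σ bonds, plus two π bonds, giving a steric number of 2, so it is sp.
C6 carries 3 σ bonds, plus one π bond, giving a steric number of 3, so it is sp2.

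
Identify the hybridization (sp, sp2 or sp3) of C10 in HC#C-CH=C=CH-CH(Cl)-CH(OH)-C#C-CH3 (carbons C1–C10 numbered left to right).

sp^3

C10 (4 σ bonds) has steric number 4: sp3.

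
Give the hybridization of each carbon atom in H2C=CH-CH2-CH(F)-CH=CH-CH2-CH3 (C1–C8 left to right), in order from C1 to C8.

C1 sp2, C2 sp2, C3 sp3, C4 sp3, C5 sp2, C6 sp2, C7 sp3, C8 sp3

C1: 3 σ bonds, plus one π bond; 3 regions of electron density → sp2.
C2 carries 3 σ bonds, plus one π bond, giving a steric number of 3, so it is sp2.
C3 is sp3: 4 σ bonds, 4 electron-density regions.
C4 carries 4 σ bonds, giving a steric number of 4, so it is sp3.
C5 carries 3 σ bonds, plus one π bond, giving a steric number of 3, so it is sp2.
C6 carries 3 σ bonds, plus one π bond, giving a steric number of 3, so it is sp2.
C7 has 4 σ bonds: steric number 4 → sp3.
C8: 4 σ bonds; 4 regions of electron density → sp3.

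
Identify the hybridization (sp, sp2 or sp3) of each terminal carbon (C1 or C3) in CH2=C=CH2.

sp²

Each terminal carbon (C1 or C3) carries 3 σ bonds, plus one π bond, giving a steric number of 3, so it is sp2.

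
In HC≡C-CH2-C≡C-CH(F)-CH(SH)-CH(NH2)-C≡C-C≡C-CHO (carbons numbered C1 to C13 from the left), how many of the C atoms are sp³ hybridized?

C1: sp
C2: sp
C3: sp3 ✓
C4: sp
C5: sp
C6: sp3 ✓
C7: sp3 ✓
C8: sp3 ✓
C9: sp
C10: sp
C11: sp
C12: sp
C13: sp2
C3, C6, C7, C8 → 4 sp3 carbons.

4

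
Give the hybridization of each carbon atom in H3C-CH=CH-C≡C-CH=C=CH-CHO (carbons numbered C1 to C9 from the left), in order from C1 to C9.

C1: 4 σ bonds — 4 electron domains, sp3.
C2: 3 σ bonds, plus one π bond — 3 electron domains, sp2.
C3: 3 σ bonds, plus one π bond — 3 electron domains, sp2.
C4 has 2 σ bonds, plus two π bonds: steric number 2 → sp.
C5: 2 σ bonds, plus two π bonds; 2 regions of electron density → sp.
C6: 3 σ bonds, plus one π bond — 3 electron domains, sp2.
C7 carries 2 σ bonds, plus two π bonds, giving a steric number of 2, so it is sp.
C8 has 3 σ bonds, plus one π bond: steric number 3 → sp2.
C9 carries 3 σ bonds, plus one π bond, giving a steric number of 3, so it is sp2.

C1 sp3, C2 sp2, C3 sp2, C4 sp, C5 sp, C6 sp2, C7 sp, C8 sp2, C9 sp2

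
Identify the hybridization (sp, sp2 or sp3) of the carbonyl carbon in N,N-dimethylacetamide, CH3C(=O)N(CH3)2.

sp2

The carbonyl carbon: 3 σ bonds, plus one π bond — 3 electron domains, sp2.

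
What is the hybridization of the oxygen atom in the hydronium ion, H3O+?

Three σ bonds + one lone pair = steric number 4 → sp3.

sp3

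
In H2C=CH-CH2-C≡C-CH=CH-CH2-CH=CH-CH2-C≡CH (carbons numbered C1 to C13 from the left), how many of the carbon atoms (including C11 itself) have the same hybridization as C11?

3

C11 is sp3 (only σ bonds).
C1: sp2
C2: sp2
C3: sp3 ✓
C4: sp
C5: sp
C6: sp2
C7: sp2
C8: sp3 ✓
C9: sp2
C10: sp2
C11: sp3 ✓
C12: sp
C13: sp
3 carbons are sp3.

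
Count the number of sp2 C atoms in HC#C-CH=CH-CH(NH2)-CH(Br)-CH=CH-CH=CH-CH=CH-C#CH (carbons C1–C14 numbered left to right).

8

C1: sp
C2: sp
C3: sp2 ✓
C4: sp2 ✓
C5: sp3
C6: sp3
C7: sp2 ✓
C8: sp2 ✓
C9: sp2 ✓
C10: sp2 ✓
C11: sp2 ✓
C12: sp2 ✓
C13: sp
C14: sp
C3, C4, C7, C8, C9, C10, C11, C12 → 8 sp2 carbons.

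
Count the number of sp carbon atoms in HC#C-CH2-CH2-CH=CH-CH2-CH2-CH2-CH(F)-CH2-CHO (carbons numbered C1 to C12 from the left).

C1: sp ✓
C2: sp ✓
C3: sp3
C4: sp3
C5: sp2
C6: sp2
C7: sp3
C8: sp3
C9: sp3
C10: sp3
C11: sp3
C12: sp2
C1, C2 → 2 sp carbons.

2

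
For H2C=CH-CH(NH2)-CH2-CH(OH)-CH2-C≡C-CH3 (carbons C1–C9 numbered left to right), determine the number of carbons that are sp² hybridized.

C1: sp2 ✓
C2: sp2 ✓
C3: sp3
C4: sp3
C5: sp3
C6: sp3
C7: sp
C8: sp
C9: sp3
C1, C2 → 2 sp2 carbons.

2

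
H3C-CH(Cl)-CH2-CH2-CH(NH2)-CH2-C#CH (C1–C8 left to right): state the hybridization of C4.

sp3

C4: 4 σ bonds; 4 regions of electron density → sp3.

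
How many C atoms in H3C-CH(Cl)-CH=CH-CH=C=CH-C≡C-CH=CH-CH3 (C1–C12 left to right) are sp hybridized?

3

C1: sp3
C2: sp3
C3: sp2
C4: sp2
C5: sp2
C6: sp ✓
C7: sp2
C8: sp ✓
C9: sp ✓
C10: sp2
C11: sp2
C12: sp3
C6, C8, C9 → 3 sp carbons.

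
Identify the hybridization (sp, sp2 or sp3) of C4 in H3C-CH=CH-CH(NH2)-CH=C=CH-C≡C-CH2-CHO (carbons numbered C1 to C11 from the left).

C4: 4 σ bonds; 4 regions of electron density → sp3.

sp3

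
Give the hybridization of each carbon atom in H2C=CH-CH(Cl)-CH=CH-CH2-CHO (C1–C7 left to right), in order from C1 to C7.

C1 sp2, C2 sp2, C3 sp3, C4 sp2, C5 sp2, C6 sp3, C7 sp2

C1: 3 σ bonds, plus one π bond; 3 regions of electron density → sp2.
C2 is sp2: 3 σ bonds, plus one π bond, 3 electron-density regions.
C3: 4 σ bonds — 4 electron domains, sp3.
C4: 3 σ bonds, plus one π bond; 3 regions of electron density → sp2.
C5 is sp2: 3 σ bonds, plus one π bond, 3 electron-density regions.
C6 — 4 σ bonds. Steric number 4, so sp3.
C7 (3 σ bonds, plus one π bond) has steric number 3: sp2.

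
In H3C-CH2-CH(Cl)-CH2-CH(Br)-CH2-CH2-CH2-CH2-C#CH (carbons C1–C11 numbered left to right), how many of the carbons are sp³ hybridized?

C1: sp3 ✓
C2: sp3 ✓
C3: sp3 ✓
C4: sp3 ✓
C5: sp3 ✓
C6: sp3 ✓
C7: sp3 ✓
C8: sp3 ✓
C9: sp3 ✓
C10: sp
C11: sp
C1, C2, C3, C4, C5, C6, C7, C8, C9 → 9 sp3 carbons.

9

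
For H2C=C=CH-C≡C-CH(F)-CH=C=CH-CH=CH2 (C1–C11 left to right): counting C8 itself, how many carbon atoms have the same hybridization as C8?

4

C8 is sp (two π bonds).
C1: sp2
C2: sp ✓
C3: sp2
C4: sp ✓
C5: sp ✓
C6: sp3
C7: sp2
C8: sp ✓
C9: sp2
C10: sp2
C11: sp2
4 carbons are sp.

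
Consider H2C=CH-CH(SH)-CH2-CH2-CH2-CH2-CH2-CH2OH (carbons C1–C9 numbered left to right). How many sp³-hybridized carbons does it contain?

7

C1: sp2
C2: sp2
C3: sp3 ✓
C4: sp3 ✓
C5: sp3 ✓
C6: sp3 ✓
C7: sp3 ✓
C8: sp3 ✓
C9: sp3 ✓
C3, C4, C5, C6, C7, C8, C9 → 7 sp3 carbons.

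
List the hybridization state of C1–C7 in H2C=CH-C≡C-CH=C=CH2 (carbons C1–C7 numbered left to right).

C1: 3 σ bonds, plus one π bond — 3 electron domains, sp2.
C2 has 3 σ bonds, plus one π bond: steric number 3 → sp2.
C3 has 2 σ bonds, plus two π bonds: steric number 2 → sp.
C4 has 2 σ bonds, plus two π bonds: steric number 2 → sp.
C5 has 3 σ bonds, plus one π bond: steric number 3 → sp2.
C6 has 2 σ bonds, plus two π bonds: steric number 2 → sp.
C7: 3 σ bonds, plus one π bond — 3 electron domains, sp2.

C1 sp2, C2 sp2, C3 sp, C4 sp, C5 sp2, C6 sp, C7 sp2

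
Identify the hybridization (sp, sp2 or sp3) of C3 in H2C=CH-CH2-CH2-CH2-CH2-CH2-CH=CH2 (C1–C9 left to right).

C3: 4 σ bonds; 4 regions of electron density → sp3.

sp³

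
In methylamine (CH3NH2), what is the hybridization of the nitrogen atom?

sp^3

Three σ bonds + one lone pair = steric number 4 → sp3.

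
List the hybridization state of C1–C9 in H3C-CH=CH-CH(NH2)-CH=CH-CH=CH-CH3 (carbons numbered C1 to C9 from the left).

C1 — 4 σ bonds. Steric number 4, so sp3.
C2 carries 3 σ bonds, plus one π bond, giving a steric number of 3, so it is sp2.
C3: 3 σ bonds, plus one π bond — 3 electron domains, sp2.
C4 (4 σ bonds) has steric number 4: sp3.
C5: 3 σ bonds, plus one π bond; 3 regions of electron density → sp2.
C6: 3 σ bonds, plus one π bond; 3 regions of electron density → sp2.
C7: 3 σ bonds, plus one π bond; 3 regions of electron density → sp2.
C8 is sp2: 3 σ bonds, plus one π bond, 3 electron-density regions.
C9 — 4 σ bonds. Steric number 4, so sp3.

C1 sp3, C2 sp2, C3 sp2, C4 sp3, C5 sp2, C6 sp2, C7 sp2, C8 sp2, C9 sp3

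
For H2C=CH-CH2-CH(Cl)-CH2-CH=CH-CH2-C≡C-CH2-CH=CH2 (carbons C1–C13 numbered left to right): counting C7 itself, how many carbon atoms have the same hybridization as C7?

C7 is sp2 (one π bond).
C1: sp2 ✓
C2: sp2 ✓
C3: sp3
C4: sp3
C5: sp3
C6: sp2 ✓
C7: sp2 ✓
C8: sp3
C9: sp
C10: sp
C11: sp3
C12: sp2 ✓
C13: sp2 ✓
6 carbons are sp2.

6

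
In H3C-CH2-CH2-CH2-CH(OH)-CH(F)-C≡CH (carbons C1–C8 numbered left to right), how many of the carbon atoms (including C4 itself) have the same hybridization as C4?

6

C4 is sp3 (only σ bonds).
C1: sp3 ✓
C2: sp3 ✓
C3: sp3 ✓
C4: sp3 ✓
C5: sp3 ✓
C6: sp3 ✓
C7: sp
C8: sp
6 carbons are sp3.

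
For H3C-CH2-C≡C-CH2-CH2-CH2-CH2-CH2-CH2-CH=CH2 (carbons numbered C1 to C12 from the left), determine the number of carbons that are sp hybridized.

C1: sp3
C2: sp3
C3: sp ✓
C4: sp ✓
C5: sp3
C6: sp3
C7: sp3
C8: sp3
C9: sp3
C10: sp3
C11: sp2
C12: sp2
C3, C4 → 2 sp carbons.

2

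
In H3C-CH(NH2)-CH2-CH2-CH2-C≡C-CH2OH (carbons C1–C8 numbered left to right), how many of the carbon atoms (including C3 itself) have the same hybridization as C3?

6

C3 is sp3 (only σ bonds).
C1: sp3 ✓
C2: sp3 ✓
C3: sp3 ✓
C4: sp3 ✓
C5: sp3 ✓
C6: sp
C7: sp
C8: sp3 ✓
6 carbons are sp3.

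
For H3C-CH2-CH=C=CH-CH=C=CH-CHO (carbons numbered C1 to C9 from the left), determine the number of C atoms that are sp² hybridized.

5

C1: sp3
C2: sp3
C3: sp2 ✓
C4: sp
C5: sp2 ✓
C6: sp2 ✓
C7: sp
C8: sp2 ✓
C9: sp2 ✓
C3, C5, C6, C8, C9 → 5 sp2 carbons.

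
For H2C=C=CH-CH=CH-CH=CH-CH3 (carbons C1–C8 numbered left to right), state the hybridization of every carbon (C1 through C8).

C1 sp2, C2 sp, C3 sp2, C4 sp2, C5 sp2, C6 sp2, C7 sp2, C8 sp3

C1: 3 σ bonds, plus one π bond — 3 electron domains, sp2.
C2 (2 σ bonds, plus two π bonds) has steric number 2: sp.
C3: 3 σ bonds, plus one π bond — 3 electron domains, sp2.
C4 is sp2: 3 σ bonds, plus one π bond, 3 electron-density regions.
C5: 3 σ bonds, plus one π bond; 3 regions of electron density → sp2.
C6 is sp2: 3 σ bonds, plus one π bond, 3 electron-density regions.
C7: 3 σ bonds, plus one π bond — 3 electron domains, sp2.
C8 has 4 σ bonds: steric number 4 → sp3.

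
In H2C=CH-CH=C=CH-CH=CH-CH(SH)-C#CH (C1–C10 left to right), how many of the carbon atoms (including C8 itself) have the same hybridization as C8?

C8 is sp3 (only σ bonds).
C1: sp2
C2: sp2
C3: sp2
C4: sp
C5: sp2
C6: sp2
C7: sp2
C8: sp3 ✓
C9: sp
C10: sp
1 carbon is sp3.

1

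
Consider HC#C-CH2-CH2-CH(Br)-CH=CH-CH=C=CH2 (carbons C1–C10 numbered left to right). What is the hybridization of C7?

sp²

C7 (3 σ bonds, plus one π bond) has steric number 3: sp2.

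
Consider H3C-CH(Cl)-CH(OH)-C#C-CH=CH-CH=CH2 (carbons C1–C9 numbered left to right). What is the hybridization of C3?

C3 is sp3: 4 σ bonds, 4 electron-density regions.

sp³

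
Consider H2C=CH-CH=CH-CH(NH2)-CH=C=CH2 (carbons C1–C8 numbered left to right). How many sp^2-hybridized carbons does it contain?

6

C1: sp2 ✓
C2: sp2 ✓
C3: sp2 ✓
C4: sp2 ✓
C5: sp3
C6: sp2 ✓
C7: sp
C8: sp2 ✓
C1, C2, C3, C4, C6, C8 → 6 sp2 carbons.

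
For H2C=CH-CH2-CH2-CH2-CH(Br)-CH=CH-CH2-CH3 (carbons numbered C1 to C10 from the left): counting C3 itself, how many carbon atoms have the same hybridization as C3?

6

C3 is sp3 (only σ bonds).
C1: sp2
C2: sp2
C3: sp3 ✓
C4: sp3 ✓
C5: sp3 ✓
C6: sp3 ✓
C7: sp2
C8: sp2
C9: sp3 ✓
C10: sp3 ✓
6 carbons are sp3.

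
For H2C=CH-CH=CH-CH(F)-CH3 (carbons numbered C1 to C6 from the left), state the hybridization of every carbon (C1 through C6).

C1 sp2, C2 sp2, C3 sp2, C4 sp2, C5 sp3, C6 sp3

C1: 3 σ bonds, plus one π bond — 3 electron domains, sp2.
C2 carries 3 σ bonds, plus one π bond, giving a steric number of 3, so it is sp2.
C3: 3 σ bonds, plus one π bond; 3 regions of electron density → sp2.
C4: 3 σ bonds, plus one π bond; 3 regions of electron density → sp2.
C5 — 4 σ bonds. Steric number 4, so sp3.
C6 (4 σ bonds) has steric number 4: sp3.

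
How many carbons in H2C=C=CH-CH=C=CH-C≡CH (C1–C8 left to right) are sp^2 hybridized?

C1: sp2 ✓
C2: sp
C3: sp2 ✓
C4: sp2 ✓
C5: sp
C6: sp2 ✓
C7: sp
C8: sp
C1, C3, C4, C6 → 4 sp2 carbons.

4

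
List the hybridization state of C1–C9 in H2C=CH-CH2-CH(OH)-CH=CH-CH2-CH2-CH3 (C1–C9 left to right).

C1: 3 σ bonds, plus one π bond — 3 electron domains, sp2.
C2: 3 σ bonds, plus one π bond — 3 electron domains, sp2.
C3: 4 σ bonds — 4 electron domains, sp3.
C4 has 4 σ bonds: steric number 4 → sp3.
C5 (3 σ bonds, plus one π bond) has steric number 3: sp2.
C6 — 3 σ bonds, plus one π bond. Steric number 3, so sp2.
C7 (4 σ bonds) has steric number 4: sp3.
C8 — 4 σ bonds. Steric number 4, so sp3.
C9 carries 4 σ bonds, giving a steric number of 4, so it is sp3.

C1 sp2, C2 sp2, C3 sp3, C4 sp3, C5 sp2, C6 sp2, C7 sp3, C8 sp3, C9 sp3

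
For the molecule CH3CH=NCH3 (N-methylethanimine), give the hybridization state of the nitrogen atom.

Two σ bonds + one lone pair = steric number 3 → sp2.

sp²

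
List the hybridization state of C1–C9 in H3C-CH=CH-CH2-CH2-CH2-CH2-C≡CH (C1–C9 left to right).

C1 sp3, C2 sp2, C3 sp2, C4 sp3, C5 sp3, C6 sp3, C7 sp3, C8 sp, C9 sp

C1: 4 σ bonds — 4 electron domains, sp3.
C2: 3 σ bonds, plus one π bond — 3 electron domains, sp2.
C3 (3 σ bonds, plus one π bond) has steric number 3: sp2.
C4 is sp3: 4 σ bonds, 4 electron-density regions.
C5 (4 σ bonds) has steric number 4: sp3.
C6 (4 σ bonds) has steric number 4: sp3.
C7 (4 σ bonds) has steric number 4: sp3.
C8: 2 σ bonds, plus two π bonds; 2 regions of electron density → sp.
C9 is sp: 2 σ bonds, plus two π bonds, 2 electron-density regions.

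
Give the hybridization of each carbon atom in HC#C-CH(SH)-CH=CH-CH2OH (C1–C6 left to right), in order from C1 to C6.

C1 is sp: 2 σ bonds, plus two π bonds, 2 electron-density regions.
C2 — 2 σ bonds, plus two π bonds. Steric number 2, so sp.
C3 is sp3: 4 σ bonds, 4 electron-density regions.
C4: 3 σ bonds, plus one π bond; 3 regions of electron density → sp2.
C5 (3 σ bonds, plus one π bond) has steric number 3: sp2.
C6: 4 σ bonds — 4 electron domains, sp3.

C1 sp, C2 sp, C3 sp3, C4 sp2, C5 sp2, C6 sp3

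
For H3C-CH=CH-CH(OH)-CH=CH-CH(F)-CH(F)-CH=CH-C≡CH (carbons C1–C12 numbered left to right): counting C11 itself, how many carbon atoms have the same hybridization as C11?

C11 is sp (two π bonds).
C1: sp3
C2: sp2
C3: sp2
C4: sp3
C5: sp2
C6: sp2
C7: sp3
C8: sp3
C9: sp2
C10: sp2
C11: sp ✓
C12: sp ✓
2 carbons are sp.

2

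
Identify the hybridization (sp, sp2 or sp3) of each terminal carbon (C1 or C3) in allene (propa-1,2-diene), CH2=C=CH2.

Each terminal carbon (C1 or C3) has 3 σ bonds, plus one π bond: steric number 3 → sp2.

sp^2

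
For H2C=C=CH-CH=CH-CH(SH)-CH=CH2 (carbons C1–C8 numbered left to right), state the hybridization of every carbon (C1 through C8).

C1 sp2, C2 sp, C3 sp2, C4 sp2, C5 sp2, C6 sp3, C7 sp2, C8 sp2

C1: 3 σ bonds, plus one π bond; 3 regions of electron density → sp2.
C2 (2 σ bonds, plus two π bonds) has steric number 2: sp.
C3: 3 σ bonds, plus one π bond; 3 regions of electron density → sp2.
C4: 3 σ bonds, plus one π bond; 3 regions of electron density → sp2.
C5 carries 3 σ bonds, plus one π bond, giving a steric number of 3, so it is sp2.
C6 has 4 σ bonds: steric number 4 → sp3.
C7 has 3 σ bonds, plus one π bond: steric number 3 → sp2.
C8: 3 σ bonds, plus one π bond; 3 regions of electron density → sp2.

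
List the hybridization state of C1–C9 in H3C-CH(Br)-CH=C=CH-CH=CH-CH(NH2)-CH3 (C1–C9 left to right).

C1 — 4 σ bonds. Steric number 4, so sp3.
C2 — 4 σ bonds. Steric number 4, so sp3.
C3 is sp2: 3 σ bonds, plus one π bond, 3 electron-density regions.
C4: 2 σ bonds, plus two π bonds; 2 regions of electron density → sp.
C5 carries 3 σ bonds, plus one π bond, giving a steric number of 3, so it is sp2.
C6 has 3 σ bonds, plus one π bond: steric number 3 → sp2.
C7 carries 3 σ bonds, plus one π bond, giving a steric number of 3, so it is sp2.
C8 carries 4 σ bonds, giving a steric number of 4, so it is sp3.
C9 is sp3: 4 σ bonds, 4 electron-density regions.

C1 sp3, C2 sp3, C3 sp2, C4 sp, C5 sp2, C6 sp2, C7 sp2, C8 sp3, C9 sp3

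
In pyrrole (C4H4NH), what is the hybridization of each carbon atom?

sp^2

Each carbon atom is sp2: 3 σ bonds, plus one π bond, 3 electron-density regions.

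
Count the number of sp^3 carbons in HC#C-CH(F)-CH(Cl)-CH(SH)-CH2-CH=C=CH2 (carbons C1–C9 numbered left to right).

4

C1: sp
C2: sp
C3: sp3 ✓
C4: sp3 ✓
C5: sp3 ✓
C6: sp3 ✓
C7: sp2
C8: sp
C9: sp2
C3, C4, C5, C6 → 4 sp3 carbons.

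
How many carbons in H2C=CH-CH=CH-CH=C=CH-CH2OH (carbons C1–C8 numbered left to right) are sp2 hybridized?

C1: sp2 ✓
C2: sp2 ✓
C3: sp2 ✓
C4: sp2 ✓
C5: sp2 ✓
C6: sp
C7: sp2 ✓
C8: sp3
C1, C2, C3, C4, C5, C7 → 6 sp2 carbons.

6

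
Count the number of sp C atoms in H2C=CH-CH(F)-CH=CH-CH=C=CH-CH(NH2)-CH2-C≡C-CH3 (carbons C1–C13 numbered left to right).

3

C1: sp2
C2: sp2
C3: sp3
C4: sp2
C5: sp2
C6: sp2
C7: sp ✓
C8: sp2
C9: sp3
C10: sp3
C11: sp ✓
C12: sp ✓
C13: sp3
C7, C11, C12 → 3 sp carbons.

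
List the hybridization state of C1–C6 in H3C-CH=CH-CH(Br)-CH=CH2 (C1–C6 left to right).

C1 sp3, C2 sp2, C3 sp2, C4 sp3, C5 sp2, C6 sp2

C1 — 4 σ bonds. Steric number 4, so sp3.
C2 — 3 σ bonds, plus one π bond. Steric number 3, so sp2.
C3 (3 σ bonds, plus one π bond) has steric number 3: sp2.
C4 — 4 σ bonds. Steric number 4, so sp3.
C5 is sp2: 3 σ bonds, plus one π bond, 3 electron-density regions.
C6 (3 σ bonds, plus one π bond) has steric number 3: sp2.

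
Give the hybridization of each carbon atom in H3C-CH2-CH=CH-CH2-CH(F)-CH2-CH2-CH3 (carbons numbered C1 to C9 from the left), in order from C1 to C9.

C1 sp3, C2 sp3, C3 sp2, C4 sp2, C5 sp3, C6 sp3, C7 sp3, C8 sp3, C9 sp3

C1 is sp3: 4 σ bonds, 4 electron-density regions.
C2: 4 σ bonds; 4 regions of electron density → sp3.
C3 — 3 σ bonds, plus one π bond. Steric number 3, so sp2.
C4 carries 3 σ bonds, plus one π bond, giving a steric number of 3, so it is sp2.
C5 — 4 σ bonds. Steric number 4, so sp3.
C6 (4 σ bonds) has steric number 4: sp3.
C7: 4 σ bonds; 4 regions of electron density → sp3.
C8 carries 4 σ bonds, giving a steric number of 4, so it is sp3.
C9: 4 σ bonds; 4 regions of electron density → sp3.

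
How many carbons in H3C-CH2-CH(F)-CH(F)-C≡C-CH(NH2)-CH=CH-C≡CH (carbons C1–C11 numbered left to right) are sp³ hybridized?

C1: sp3 ✓
C2: sp3 ✓
C3: sp3 ✓
C4: sp3 ✓
C5: sp
C6: sp
C7: sp3 ✓
C8: sp2
C9: sp2
C10: sp
C11: sp
C1, C2, C3, C4, C7 → 5 sp3 carbons.

5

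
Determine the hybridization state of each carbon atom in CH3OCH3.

Each carbon atom has 4 σ bonds: steric number 4 → sp3.

sp3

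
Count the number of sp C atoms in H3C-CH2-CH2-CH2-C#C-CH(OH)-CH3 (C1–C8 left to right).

2

C1: sp3
C2: sp3
C3: sp3
C4: sp3
C5: sp ✓
C6: sp ✓
C7: sp3
C8: sp3
C5, C6 → 2 sp carbons.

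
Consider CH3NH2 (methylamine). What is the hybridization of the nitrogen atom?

sp³

Three σ bonds + one lone pair = steric number 4 → sp3.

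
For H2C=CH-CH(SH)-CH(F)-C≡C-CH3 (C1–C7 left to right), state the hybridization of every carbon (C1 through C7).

C1 sp2, C2 sp2, C3 sp3, C4 sp3, C5 sp, C6 sp, C7 sp3

C1 — 3 σ bonds, plus one π bond. Steric number 3, so sp2.
C2 carries 3 σ bonds, plus one π bond, giving a steric number of 3, so it is sp2.
C3 is sp3: 4 σ bonds, 4 electron-density regions.
C4: 4 σ bonds — 4 electron domains, sp3.
C5: 2 σ bonds, plus two π bonds — 2 electron domains, sp.
C6 has 2 σ bonds, plus two π bonds: steric number 2 → sp.
C7 carries 4 σ bonds, giving a steric number of 4, so it is sp3.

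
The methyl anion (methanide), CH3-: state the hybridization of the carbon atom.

Three σ bonds + one lone pair = steric number 4 → sp3, pyramidal.

sp3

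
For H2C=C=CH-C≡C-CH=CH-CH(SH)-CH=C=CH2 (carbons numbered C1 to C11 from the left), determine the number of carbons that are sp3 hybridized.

1

C1: sp2
C2: sp
C3: sp2
C4: sp
C5: sp
C6: sp2
C7: sp2
C8: sp3 ✓
C9: sp2
C10: sp
C11: sp2
C8 → 1 sp3 carbon.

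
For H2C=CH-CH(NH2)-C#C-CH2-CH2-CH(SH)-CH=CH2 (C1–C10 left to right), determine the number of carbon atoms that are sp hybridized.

C1: sp2
C2: sp2
C3: sp3
C4: sp ✓
C5: sp ✓
C6: sp3
C7: sp3
C8: sp3
C9: sp2
C10: sp2
C4, C5 → 2 sp carbons.

2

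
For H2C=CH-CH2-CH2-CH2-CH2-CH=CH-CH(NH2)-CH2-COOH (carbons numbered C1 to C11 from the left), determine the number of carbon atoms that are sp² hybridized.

C1: sp2 ✓
C2: sp2 ✓
C3: sp3
C4: sp3
C5: sp3
C6: sp3
C7: sp2 ✓
C8: sp2 ✓
C9: sp3
C10: sp3
C11: sp2 ✓
C1, C2, C7, C8, C11 → 5 sp2 carbons.

5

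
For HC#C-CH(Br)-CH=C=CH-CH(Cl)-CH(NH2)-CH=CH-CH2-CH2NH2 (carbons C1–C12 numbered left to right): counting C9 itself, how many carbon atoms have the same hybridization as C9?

C9 is sp2 (one π bond).
C1: sp
C2: sp
C3: sp3
C4: sp2 ✓
C5: sp
C6: sp2 ✓
C7: sp3
C8: sp3
C9: sp2 ✓
C10: sp2 ✓
C11: sp3
C12: sp3
4 carbons are sp2.

4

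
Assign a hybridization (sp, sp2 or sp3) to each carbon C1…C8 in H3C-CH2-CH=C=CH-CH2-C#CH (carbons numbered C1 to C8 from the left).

C1 carries 4 σ bonds, giving a steric number of 4, so it is sp3.
C2 (4 σ bonds) has steric number 4: sp3.
C3 — 3 σ bonds, plus one π bond. Steric number 3, so sp2.
C4: 2 σ bonds, plus two π bonds — 2 electron domains, sp.
C5 is sp2: 3 σ bonds, plus one π bond, 3 electron-density regions.
C6 (4 σ bonds) has steric number 4: sp3.
C7 has 2 σ bonds, plus two π bonds: steric number 2 → sp.
C8 — 2 σ bonds, plus two π bonds. Steric number 2, so sp.

C1 sp3, C2 sp3, C3 sp2, C4 sp, C5 sp2, C6 sp3, C7 sp, C8 sp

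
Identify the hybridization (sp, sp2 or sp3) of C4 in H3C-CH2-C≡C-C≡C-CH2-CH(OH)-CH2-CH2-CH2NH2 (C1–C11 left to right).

sp

C4 (2 σ bonds, plus two π bonds) has steric number 2: sp.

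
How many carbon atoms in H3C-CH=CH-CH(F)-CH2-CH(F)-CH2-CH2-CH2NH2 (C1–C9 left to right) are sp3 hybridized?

7

C1: sp3 ✓
C2: sp2
C3: sp2
C4: sp3 ✓
C5: sp3 ✓
C6: sp3 ✓
C7: sp3 ✓
C8: sp3 ✓
C9: sp3 ✓
C1, C4, C5, C6, C7, C8, C9 → 7 sp3 carbons.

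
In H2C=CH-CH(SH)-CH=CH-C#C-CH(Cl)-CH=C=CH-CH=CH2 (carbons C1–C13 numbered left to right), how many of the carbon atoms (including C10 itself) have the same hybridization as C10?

3

C10 is sp (two π bonds).
C1: sp2
C2: sp2
C3: sp3
C4: sp2
C5: sp2
C6: sp ✓
C7: sp ✓
C8: sp3
C9: sp2
C10: sp ✓
C11: sp2
C12: sp2
C13: sp2
3 carbons are sp.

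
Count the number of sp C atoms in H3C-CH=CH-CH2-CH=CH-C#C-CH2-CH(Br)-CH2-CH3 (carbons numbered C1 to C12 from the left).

2

C1: sp3
C2: sp2
C3: sp2
C4: sp3
C5: sp2
C6: sp2
C7: sp ✓
C8: sp ✓
C9: sp3
C10: sp3
C11: sp3
C12: sp3
C7, C8 → 2 sp carbons.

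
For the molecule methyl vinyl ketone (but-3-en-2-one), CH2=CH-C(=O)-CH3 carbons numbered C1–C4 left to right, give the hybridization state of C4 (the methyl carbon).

sp3

C4 (the methyl carbon) — 4 σ bonds. Steric number 4, so sp3.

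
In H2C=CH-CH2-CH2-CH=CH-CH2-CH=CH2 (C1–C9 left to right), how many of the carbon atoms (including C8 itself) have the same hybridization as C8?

6

C8 is sp2 (one π bond).
C1: sp2 ✓
C2: sp2 ✓
C3: sp3
C4: sp3
C5: sp2 ✓
C6: sp2 ✓
C7: sp3
C8: sp2 ✓
C9: sp2 ✓
6 carbons are sp2.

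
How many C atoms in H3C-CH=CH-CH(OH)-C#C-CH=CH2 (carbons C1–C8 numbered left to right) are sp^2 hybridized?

4

C1: sp3
C2: sp2 ✓
C3: sp2 ✓
C4: sp3
C5: sp
C6: sp
C7: sp2 ✓
C8: sp2 ✓
C2, C3, C7, C8 → 4 sp2 carbons.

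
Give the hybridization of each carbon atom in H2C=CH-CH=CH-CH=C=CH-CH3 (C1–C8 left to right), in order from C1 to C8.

C1 sp2, C2 sp2, C3 sp2, C4 sp2, C5 sp2, C6 sp, C7 sp2, C8 sp3

C1: 3 σ bonds, plus one π bond — 3 electron domains, sp2.
C2 (3 σ bonds, plus one π bond) has steric number 3: sp2.
C3 has 3 σ bonds, plus one π bond: steric number 3 → sp2.
C4 carries 3 σ bonds, plus one π bond, giving a steric number of 3, so it is sp2.
C5 — 3 σ bonds, plus one π bond. Steric number 3, so sp2.
C6 has 2 σ bonds, plus two π bonds: steric number 2 → sp.
C7 has 3 σ bonds, plus one π bond: steric number 3 → sp2.
C8 is sp3: 4 σ bonds, 4 electron-density regions.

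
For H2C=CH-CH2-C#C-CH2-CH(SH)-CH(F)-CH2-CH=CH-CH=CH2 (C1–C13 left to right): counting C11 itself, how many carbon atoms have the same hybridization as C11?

6

C11 is sp2 (one π bond).
C1: sp2 ✓
C2: sp2 ✓
C3: sp3
C4: sp
C5: sp
C6: sp3
C7: sp3
C8: sp3
C9: sp3
C10: sp2 ✓
C11: sp2 ✓
C12: sp2 ✓
C13: sp2 ✓
6 carbons are sp2.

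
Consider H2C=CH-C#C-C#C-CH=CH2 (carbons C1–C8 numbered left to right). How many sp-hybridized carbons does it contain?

C1: sp2
C2: sp2
C3: sp ✓
C4: sp ✓
C5: sp ✓
C6: sp ✓
C7: sp2
C8: sp2
C3, C4, C5, C6 → 4 sp carbons.

4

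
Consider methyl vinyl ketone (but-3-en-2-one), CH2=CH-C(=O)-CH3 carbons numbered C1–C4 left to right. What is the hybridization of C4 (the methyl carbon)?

C4 (the methyl carbon) is sp3: 4 σ bonds, 4 electron-density regions.

sp³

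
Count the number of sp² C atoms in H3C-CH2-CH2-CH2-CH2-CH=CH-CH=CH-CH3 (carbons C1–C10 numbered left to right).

C1: sp3
C2: sp3
C3: sp3
C4: sp3
C5: sp3
C6: sp2 ✓
C7: sp2 ✓
C8: sp2 ✓
C9: sp2 ✓
C10: sp3
C6, C7, C8, C9 → 4 sp2 carbons.

4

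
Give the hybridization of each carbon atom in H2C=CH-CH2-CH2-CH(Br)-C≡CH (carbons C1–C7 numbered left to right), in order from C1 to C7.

C1 (3 σ bonds, plus one π bond) has steric number 3: sp2.
C2 (3 σ bonds, plus one π bond) has steric number 3: sp2.
C3 is sp3: 4 σ bonds, 4 electron-density regions.
C4 has 4 σ bonds: steric number 4 → sp3.
C5 carries 4 σ bonds, giving a steric number of 4, so it is sp3.
C6 — 2 σ bonds, plus two π bonds. Steric number 2, so sp.
C7 — 2 σ bonds, plus two π bonds. Steric number 2, so sp.

C1 sp2, C2 sp2, C3 sp3, C4 sp3, C5 sp3, C6 sp, C7 sp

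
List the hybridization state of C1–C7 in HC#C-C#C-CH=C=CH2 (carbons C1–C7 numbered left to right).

C1 sp, C2 sp, C3 sp, C4 sp, C5 sp2, C6 sp, C7 sp2

C1 carries 2 σ bonds, plus two π bonds, giving a steric number of 2, so it is sp.
C2 has 2 σ bonds, plus two π bonds: steric number 2 → sp.
C3 is sp: 2 σ bonds, plus two π bonds, 2 electron-density regions.
C4 has 2 σ bonds, plus two π bonds: steric number 2 → sp.
C5: 3 σ bonds, plus one π bond; 3 regions of electron density → sp2.
C6: 2 σ bonds, plus two π bonds — 2 electron domains, sp.
C7: 3 σ bonds, plus one π bond; 3 regions of electron density → sp2.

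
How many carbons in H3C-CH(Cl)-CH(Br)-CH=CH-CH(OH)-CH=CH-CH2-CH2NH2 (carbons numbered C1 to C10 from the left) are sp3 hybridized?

C1: sp3 ✓
C2: sp3 ✓
C3: sp3 ✓
C4: sp2
C5: sp2
C6: sp3 ✓
C7: sp2
C8: sp2
C9: sp3 ✓
C10: sp3 ✓
C1, C2, C3, C6, C9, C10 → 6 sp3 carbons.

6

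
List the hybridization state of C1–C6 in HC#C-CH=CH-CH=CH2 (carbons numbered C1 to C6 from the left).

C1 (2 σ bonds, plus two π bonds) has steric number 2: sp.
C2: 2 σ bonds, plus two π bonds; 2 regions of electron density → sp.
C3 has 3 σ bonds, plus one π bond: steric number 3 → sp2.
C4 — 3 σ bonds, plus one π bond. Steric number 3, so sp2.
C5 has 3 σ bonds, plus one π bond: steric number 3 → sp2.
C6 carries 3 σ bonds, plus one π bond, giving a steric number of 3, so it is sp2.

C1 sp, C2 sp, C3 sp2, C4 sp2, C5 sp2, C6 sp2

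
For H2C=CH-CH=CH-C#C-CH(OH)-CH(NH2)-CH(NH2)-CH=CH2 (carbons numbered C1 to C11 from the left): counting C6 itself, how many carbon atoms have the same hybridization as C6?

2

C6 is sp (two π bonds).
C1: sp2
C2: sp2
C3: sp2
C4: sp2
C5: sp ✓
C6: sp ✓
C7: sp3
C8: sp3
C9: sp3
C10: sp2
C11: sp2
2 carbons are sp.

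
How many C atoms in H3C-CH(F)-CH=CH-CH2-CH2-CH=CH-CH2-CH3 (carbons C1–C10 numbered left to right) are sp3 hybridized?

6

C1: sp3 ✓
C2: sp3 ✓
C3: sp2
C4: sp2
C5: sp3 ✓
C6: sp3 ✓
C7: sp2
C8: sp2
C9: sp3 ✓
C10: sp3 ✓
C1, C2, C5, C6, C9, C10 → 6 sp3 carbons.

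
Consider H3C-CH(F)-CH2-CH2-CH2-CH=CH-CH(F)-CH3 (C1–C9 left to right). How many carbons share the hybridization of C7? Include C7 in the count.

2

C7 is sp2 (one π bond).
C1: sp3
C2: sp3
C3: sp3
C4: sp3
C5: sp3
C6: sp2 ✓
C7: sp2 ✓
C8: sp3
C9: sp3
2 carbons are sp2.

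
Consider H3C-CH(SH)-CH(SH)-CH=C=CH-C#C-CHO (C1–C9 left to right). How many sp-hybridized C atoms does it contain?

3

C1: sp3
C2: sp3
C3: sp3
C4: sp2
C5: sp ✓
C6: sp2
C7: sp ✓
C8: sp ✓
C9: sp2
C5, C7, C8 → 3 sp carbons.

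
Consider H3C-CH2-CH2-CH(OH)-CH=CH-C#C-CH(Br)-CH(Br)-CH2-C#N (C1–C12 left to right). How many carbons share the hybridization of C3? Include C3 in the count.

7

C3 is sp3 (only σ bonds).
C1: sp3 ✓
C2: sp3 ✓
C3: sp3 ✓
C4: sp3 ✓
C5: sp2
C6: sp2
C7: sp
C8: sp
C9: sp3 ✓
C10: sp3 ✓
C11: sp3 ✓
C12: sp
7 carbons are sp3.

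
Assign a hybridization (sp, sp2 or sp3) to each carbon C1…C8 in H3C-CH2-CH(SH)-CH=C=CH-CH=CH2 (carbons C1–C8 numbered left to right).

C1 sp3, C2 sp3, C3 sp3, C4 sp2, C5 sp, C6 sp2, C7 sp2, C8 sp2

C1: 4 σ bonds; 4 regions of electron density → sp3.
C2 — 4 σ bonds. Steric number 4, so sp3.
C3: 4 σ bonds — 4 electron domains, sp3.
C4 has 3 σ bonds, plus one π bond: steric number 3 → sp2.
C5 carries 2 σ bonds, plus two π bonds, giving a steric number of 2, so it is sp.
C6 has 3 σ bonds, plus one π bond: steric number 3 → sp2.
C7: 3 σ bonds, plus one π bond — 3 electron domains, sp2.
C8 is sp2: 3 σ bonds, plus one π bond, 3 electron-density regions.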